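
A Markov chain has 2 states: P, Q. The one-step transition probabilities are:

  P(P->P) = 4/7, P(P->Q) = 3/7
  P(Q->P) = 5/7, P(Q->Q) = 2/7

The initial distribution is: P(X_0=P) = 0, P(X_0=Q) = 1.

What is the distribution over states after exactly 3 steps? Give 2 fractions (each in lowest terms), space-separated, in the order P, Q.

Propagating the distribution step by step (d_{t+1} = d_t * P):
d_0 = (P=0, Q=1)
  d_1[P] = 0*4/7 + 1*5/7 = 5/7
  d_1[Q] = 0*3/7 + 1*2/7 = 2/7
d_1 = (P=5/7, Q=2/7)
  d_2[P] = 5/7*4/7 + 2/7*5/7 = 30/49
  d_2[Q] = 5/7*3/7 + 2/7*2/7 = 19/49
d_2 = (P=30/49, Q=19/49)
  d_3[P] = 30/49*4/7 + 19/49*5/7 = 215/343
  d_3[Q] = 30/49*3/7 + 19/49*2/7 = 128/343
d_3 = (P=215/343, Q=128/343)

Answer: 215/343 128/343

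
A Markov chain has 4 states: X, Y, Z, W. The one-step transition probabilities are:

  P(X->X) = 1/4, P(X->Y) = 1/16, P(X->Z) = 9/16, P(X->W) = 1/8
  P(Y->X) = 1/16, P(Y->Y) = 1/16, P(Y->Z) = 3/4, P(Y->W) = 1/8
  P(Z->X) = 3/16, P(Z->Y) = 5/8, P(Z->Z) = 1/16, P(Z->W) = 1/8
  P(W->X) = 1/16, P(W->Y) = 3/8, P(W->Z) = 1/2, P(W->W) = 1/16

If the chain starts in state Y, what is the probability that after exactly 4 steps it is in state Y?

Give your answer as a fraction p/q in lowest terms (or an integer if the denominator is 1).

Computing P^4 by repeated multiplication:
P^1 =
  X: [1/4, 1/16, 9/16, 1/8]
  Y: [1/16, 1/16, 3/4, 1/8]
  Z: [3/16, 5/8, 1/16, 1/8]
  W: [1/16, 3/8, 1/2, 1/16]
P^2 =
  X: [23/128, 107/256, 73/256, 15/128]
  Y: [43/256, 67/128, 49/256, 15/128]
  Z: [27/256, 35/256, 41/64, 15/128]
  W: [35/256, 93/256, 97/256, 31/256]
P^3 =
  X: [135/1024, 1063/4096, 2011/4096, 241/2048]
  Y: [483/4096, 847/4096, 571/1024, 241/2048]
  Z: [665/4096, 941/2048, 1067/4096, 241/2048]
  W: [555/4096, 321/1024, 111/256, 481/4096]
P^4 =
  X: [4869/32768, 24605/65536, 23483/65536, 3855/32768]
  Y: [10113/65536, 13531/32768, 20651/65536, 3855/32768]
  Z: [8225/65536, 16109/65536, 8373/16384, 3855/32768]
  W: [9313/65536, 22485/65536, 26027/65536, 7711/65536]

(P^4)[Y -> Y] = 13531/32768

Answer: 13531/32768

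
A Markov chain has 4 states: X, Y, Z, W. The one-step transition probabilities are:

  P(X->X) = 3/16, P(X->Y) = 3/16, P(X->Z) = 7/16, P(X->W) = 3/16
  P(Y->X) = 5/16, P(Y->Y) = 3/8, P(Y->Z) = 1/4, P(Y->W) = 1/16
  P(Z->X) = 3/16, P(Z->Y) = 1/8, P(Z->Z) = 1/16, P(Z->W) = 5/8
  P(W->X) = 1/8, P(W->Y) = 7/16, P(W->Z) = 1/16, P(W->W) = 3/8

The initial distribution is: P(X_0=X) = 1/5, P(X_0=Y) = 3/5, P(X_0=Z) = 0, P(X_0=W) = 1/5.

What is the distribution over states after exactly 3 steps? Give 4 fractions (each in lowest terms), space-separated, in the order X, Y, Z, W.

Answer: 523/2560 1513/5120 101/512 1551/5120

Derivation:
Propagating the distribution step by step (d_{t+1} = d_t * P):
d_0 = (X=1/5, Y=3/5, Z=0, W=1/5)
  d_1[X] = 1/5*3/16 + 3/5*5/16 + 0*3/16 + 1/5*1/8 = 1/4
  d_1[Y] = 1/5*3/16 + 3/5*3/8 + 0*1/8 + 1/5*7/16 = 7/20
  d_1[Z] = 1/5*7/16 + 3/5*1/4 + 0*1/16 + 1/5*1/16 = 1/4
  d_1[W] = 1/5*3/16 + 3/5*1/16 + 0*5/8 + 1/5*3/8 = 3/20
d_1 = (X=1/4, Y=7/20, Z=1/4, W=3/20)
  d_2[X] = 1/4*3/16 + 7/20*5/16 + 1/4*3/16 + 3/20*1/8 = 71/320
  d_2[Y] = 1/4*3/16 + 7/20*3/8 + 1/4*1/8 + 3/20*7/16 = 11/40
  d_2[Z] = 1/4*7/16 + 7/20*1/4 + 1/4*1/16 + 3/20*1/16 = 71/320
  d_2[W] = 1/4*3/16 + 7/20*1/16 + 1/4*5/8 + 3/20*3/8 = 9/32
d_2 = (X=71/320, Y=11/40, Z=71/320, W=9/32)
  d_3[X] = 71/320*3/16 + 11/40*5/16 + 71/320*3/16 + 9/32*1/8 = 523/2560
  d_3[Y] = 71/320*3/16 + 11/40*3/8 + 71/320*1/8 + 9/32*7/16 = 1513/5120
  d_3[Z] = 71/320*7/16 + 11/40*1/4 + 71/320*1/16 + 9/32*1/16 = 101/512
  d_3[W] = 71/320*3/16 + 11/40*1/16 + 71/320*5/8 + 9/32*3/8 = 1551/5120
d_3 = (X=523/2560, Y=1513/5120, Z=101/512, W=1551/5120)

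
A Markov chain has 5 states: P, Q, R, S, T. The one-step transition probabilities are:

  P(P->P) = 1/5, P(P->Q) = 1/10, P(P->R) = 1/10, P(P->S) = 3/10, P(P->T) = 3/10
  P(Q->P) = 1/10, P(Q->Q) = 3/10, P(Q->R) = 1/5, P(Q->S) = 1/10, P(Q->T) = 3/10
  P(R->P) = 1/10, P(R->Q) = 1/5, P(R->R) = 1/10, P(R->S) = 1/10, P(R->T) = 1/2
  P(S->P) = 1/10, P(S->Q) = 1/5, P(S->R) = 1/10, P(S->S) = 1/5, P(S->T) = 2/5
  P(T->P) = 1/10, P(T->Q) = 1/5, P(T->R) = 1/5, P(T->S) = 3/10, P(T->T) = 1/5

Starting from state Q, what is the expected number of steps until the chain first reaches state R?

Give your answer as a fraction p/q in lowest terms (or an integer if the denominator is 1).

Let h_i = expected steps to first reach R from state i.
Boundary: h_R = 0.
First-step equations for the other states:
  h_P = 1 + 1/5*h_P + 1/10*h_Q + 1/10*h_R + 3/10*h_S + 3/10*h_T
  h_Q = 1 + 1/10*h_P + 3/10*h_Q + 1/5*h_R + 1/10*h_S + 3/10*h_T
  h_S = 1 + 1/10*h_P + 1/5*h_Q + 1/10*h_R + 1/5*h_S + 2/5*h_T
  h_T = 1 + 1/10*h_P + 1/5*h_Q + 1/5*h_R + 3/10*h_S + 1/5*h_T

Substituting h_R = 0 and rearranging gives the linear system (I - Q) h = 1:
  [4/5, -1/10, -3/10, -3/10] . (h_P, h_Q, h_S, h_T) = 1
  [-1/10, 7/10, -1/10, -3/10] . (h_P, h_Q, h_S, h_T) = 1
  [-1/10, -1/5, 4/5, -2/5] . (h_P, h_Q, h_S, h_T) = 1
  [-1/10, -1/5, -3/10, 4/5] . (h_P, h_Q, h_S, h_T) = 1

Solving yields:
  h_P = 4960/737
  h_Q = 4365/737
  h_S = 4860/737
  h_T = 405/67

Starting state is Q, so the expected hitting time is h_Q = 4365/737.

Answer: 4365/737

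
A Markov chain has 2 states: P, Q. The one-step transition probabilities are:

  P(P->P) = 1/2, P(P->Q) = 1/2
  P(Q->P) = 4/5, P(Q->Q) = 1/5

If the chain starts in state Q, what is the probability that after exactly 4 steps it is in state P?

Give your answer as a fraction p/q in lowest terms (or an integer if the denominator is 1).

Computing P^4 by repeated multiplication:
P^1 =
  P: [1/2, 1/2]
  Q: [4/5, 1/5]
P^2 =
  P: [13/20, 7/20]
  Q: [14/25, 11/25]
P^3 =
  P: [121/200, 79/200]
  Q: [79/125, 46/125]
P^4 =
  P: [1237/2000, 763/2000]
  Q: [763/1250, 487/1250]

(P^4)[Q -> P] = 763/1250

Answer: 763/1250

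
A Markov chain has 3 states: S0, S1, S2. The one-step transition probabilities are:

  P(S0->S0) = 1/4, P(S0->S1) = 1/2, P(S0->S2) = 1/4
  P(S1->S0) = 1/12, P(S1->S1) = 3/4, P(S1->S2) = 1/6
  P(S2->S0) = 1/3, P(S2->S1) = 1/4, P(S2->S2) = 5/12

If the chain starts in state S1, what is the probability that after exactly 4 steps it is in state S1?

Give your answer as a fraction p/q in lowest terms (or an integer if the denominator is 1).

Answer: 4105/6912

Derivation:
Computing P^4 by repeated multiplication:
P^1 =
  S0: [1/4, 1/2, 1/4]
  S1: [1/12, 3/4, 1/6]
  S2: [1/3, 1/4, 5/12]
P^2 =
  S0: [3/16, 9/16, 1/4]
  S1: [5/36, 31/48, 31/144]
  S2: [35/144, 11/24, 43/144]
P^3 =
  S0: [17/96, 37/64, 47/192]
  S1: [277/1728, 175/288, 401/1728]
  S2: [343/1728, 311/576, 113/432]
P^4 =
  S0: [401/2304, 7/12, 559/2304]
  S1: [3485/20736, 4105/6912, 617/2592]
  S2: [1885/10368, 3937/6912, 5155/20736]

(P^4)[S1 -> S1] = 4105/6912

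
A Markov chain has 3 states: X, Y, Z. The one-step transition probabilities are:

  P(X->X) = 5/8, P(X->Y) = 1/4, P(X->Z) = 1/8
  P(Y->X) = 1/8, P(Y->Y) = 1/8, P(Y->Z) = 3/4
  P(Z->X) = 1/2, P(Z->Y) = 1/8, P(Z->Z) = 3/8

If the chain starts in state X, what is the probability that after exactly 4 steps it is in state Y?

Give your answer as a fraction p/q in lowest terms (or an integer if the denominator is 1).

Computing P^4 by repeated multiplication:
P^1 =
  X: [5/8, 1/4, 1/8]
  Y: [1/8, 1/8, 3/4]
  Z: [1/2, 1/8, 3/8]
P^2 =
  X: [31/64, 13/64, 5/16]
  Y: [15/32, 9/64, 25/64]
  Z: [33/64, 3/16, 19/64]
P^3 =
  X: [31/64, 95/512, 169/512]
  Y: [259/512, 47/256, 159/512]
  Z: [253/512, 97/512, 81/256]
P^4 =
  X: [2011/4096, 95/512, 1325/4096]
  Y: [2025/4096, 771/4096, 325/1024]
  Z: [1005/2048, 765/4096, 1321/4096]

(P^4)[X -> Y] = 95/512

Answer: 95/512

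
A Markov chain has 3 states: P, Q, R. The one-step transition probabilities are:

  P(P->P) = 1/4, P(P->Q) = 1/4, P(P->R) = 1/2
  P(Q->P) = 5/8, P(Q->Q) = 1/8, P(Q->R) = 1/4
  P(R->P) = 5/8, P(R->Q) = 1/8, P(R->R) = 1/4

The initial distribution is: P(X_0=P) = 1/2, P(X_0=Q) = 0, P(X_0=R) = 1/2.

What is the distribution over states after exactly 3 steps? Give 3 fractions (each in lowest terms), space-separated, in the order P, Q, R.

Answer: 463/1024 187/1024 187/512

Derivation:
Propagating the distribution step by step (d_{t+1} = d_t * P):
d_0 = (P=1/2, Q=0, R=1/2)
  d_1[P] = 1/2*1/4 + 0*5/8 + 1/2*5/8 = 7/16
  d_1[Q] = 1/2*1/4 + 0*1/8 + 1/2*1/8 = 3/16
  d_1[R] = 1/2*1/2 + 0*1/4 + 1/2*1/4 = 3/8
d_1 = (P=7/16, Q=3/16, R=3/8)
  d_2[P] = 7/16*1/4 + 3/16*5/8 + 3/8*5/8 = 59/128
  d_2[Q] = 7/16*1/4 + 3/16*1/8 + 3/8*1/8 = 23/128
  d_2[R] = 7/16*1/2 + 3/16*1/4 + 3/8*1/4 = 23/64
d_2 = (P=59/128, Q=23/128, R=23/64)
  d_3[P] = 59/128*1/4 + 23/128*5/8 + 23/64*5/8 = 463/1024
  d_3[Q] = 59/128*1/4 + 23/128*1/8 + 23/64*1/8 = 187/1024
  d_3[R] = 59/128*1/2 + 23/128*1/4 + 23/64*1/4 = 187/512
d_3 = (P=463/1024, Q=187/1024, R=187/512)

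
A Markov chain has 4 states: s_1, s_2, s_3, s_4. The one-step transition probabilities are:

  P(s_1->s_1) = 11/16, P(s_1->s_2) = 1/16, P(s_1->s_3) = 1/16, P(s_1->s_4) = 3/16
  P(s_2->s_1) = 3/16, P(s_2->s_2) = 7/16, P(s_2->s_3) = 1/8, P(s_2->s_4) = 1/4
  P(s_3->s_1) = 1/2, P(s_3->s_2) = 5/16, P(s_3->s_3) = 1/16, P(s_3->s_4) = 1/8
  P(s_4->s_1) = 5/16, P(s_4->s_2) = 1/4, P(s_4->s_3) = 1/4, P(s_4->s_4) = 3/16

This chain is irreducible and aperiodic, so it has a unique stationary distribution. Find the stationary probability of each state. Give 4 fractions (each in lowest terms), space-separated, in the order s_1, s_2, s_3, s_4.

Answer: 1217/2469 500/2469 275/2469 159/823

Derivation:
The stationary distribution satisfies pi = pi * P, i.e.:
  pi_s_1 = 11/16*pi_s_1 + 3/16*pi_s_2 + 1/2*pi_s_3 + 5/16*pi_s_4
  pi_s_2 = 1/16*pi_s_1 + 7/16*pi_s_2 + 5/16*pi_s_3 + 1/4*pi_s_4
  pi_s_3 = 1/16*pi_s_1 + 1/8*pi_s_2 + 1/16*pi_s_3 + 1/4*pi_s_4
  pi_s_4 = 3/16*pi_s_1 + 1/4*pi_s_2 + 1/8*pi_s_3 + 3/16*pi_s_4
with normalization: pi_s_1 + pi_s_2 + pi_s_3 + pi_s_4 = 1.

Using the first 3 balance equations plus normalization, the linear system A*pi = b is:
  [-5/16, 3/16, 1/2, 5/16] . pi = 0
  [1/16, -9/16, 5/16, 1/4] . pi = 0
  [1/16, 1/8, -15/16, 1/4] . pi = 0
  [1, 1, 1, 1] . pi = 1

Solving yields:
  pi_s_1 = 1217/2469
  pi_s_2 = 500/2469
  pi_s_3 = 275/2469
  pi_s_4 = 159/823

Verification (pi * P):
  1217/2469*11/16 + 500/2469*3/16 + 275/2469*1/2 + 159/823*5/16 = 1217/2469 = pi_s_1  (ok)
  1217/2469*1/16 + 500/2469*7/16 + 275/2469*5/16 + 159/823*1/4 = 500/2469 = pi_s_2  (ok)
  1217/2469*1/16 + 500/2469*1/8 + 275/2469*1/16 + 159/823*1/4 = 275/2469 = pi_s_3  (ok)
  1217/2469*3/16 + 500/2469*1/4 + 275/2469*1/8 + 159/823*3/16 = 159/823 = pi_s_4  (ok)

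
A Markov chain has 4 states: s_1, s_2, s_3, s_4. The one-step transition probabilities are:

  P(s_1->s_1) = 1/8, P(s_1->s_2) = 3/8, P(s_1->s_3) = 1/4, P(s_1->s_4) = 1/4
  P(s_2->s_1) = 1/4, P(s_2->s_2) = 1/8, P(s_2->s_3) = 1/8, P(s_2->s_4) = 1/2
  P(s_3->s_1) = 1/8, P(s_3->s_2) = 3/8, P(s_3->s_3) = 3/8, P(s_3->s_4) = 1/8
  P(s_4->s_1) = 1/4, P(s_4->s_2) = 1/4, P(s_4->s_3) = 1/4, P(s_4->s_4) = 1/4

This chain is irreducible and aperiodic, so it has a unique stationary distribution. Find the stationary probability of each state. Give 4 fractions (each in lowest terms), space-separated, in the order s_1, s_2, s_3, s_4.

Answer: 112/575 156/575 142/575 33/115

Derivation:
The stationary distribution satisfies pi = pi * P, i.e.:
  pi_s_1 = 1/8*pi_s_1 + 1/4*pi_s_2 + 1/8*pi_s_3 + 1/4*pi_s_4
  pi_s_2 = 3/8*pi_s_1 + 1/8*pi_s_2 + 3/8*pi_s_3 + 1/4*pi_s_4
  pi_s_3 = 1/4*pi_s_1 + 1/8*pi_s_2 + 3/8*pi_s_3 + 1/4*pi_s_4
  pi_s_4 = 1/4*pi_s_1 + 1/2*pi_s_2 + 1/8*pi_s_3 + 1/4*pi_s_4
with normalization: pi_s_1 + pi_s_2 + pi_s_3 + pi_s_4 = 1.

Using the first 3 balance equations plus normalization, the linear system A*pi = b is:
  [-7/8, 1/4, 1/8, 1/4] . pi = 0
  [3/8, -7/8, 3/8, 1/4] . pi = 0
  [1/4, 1/8, -5/8, 1/4] . pi = 0
  [1, 1, 1, 1] . pi = 1

Solving yields:
  pi_s_1 = 112/575
  pi_s_2 = 156/575
  pi_s_3 = 142/575
  pi_s_4 = 33/115

Verification (pi * P):
  112/575*1/8 + 156/575*1/4 + 142/575*1/8 + 33/115*1/4 = 112/575 = pi_s_1  (ok)
  112/575*3/8 + 156/575*1/8 + 142/575*3/8 + 33/115*1/4 = 156/575 = pi_s_2  (ok)
  112/575*1/4 + 156/575*1/8 + 142/575*3/8 + 33/115*1/4 = 142/575 = pi_s_3  (ok)
  112/575*1/4 + 156/575*1/2 + 142/575*1/8 + 33/115*1/4 = 33/115 = pi_s_4  (ok)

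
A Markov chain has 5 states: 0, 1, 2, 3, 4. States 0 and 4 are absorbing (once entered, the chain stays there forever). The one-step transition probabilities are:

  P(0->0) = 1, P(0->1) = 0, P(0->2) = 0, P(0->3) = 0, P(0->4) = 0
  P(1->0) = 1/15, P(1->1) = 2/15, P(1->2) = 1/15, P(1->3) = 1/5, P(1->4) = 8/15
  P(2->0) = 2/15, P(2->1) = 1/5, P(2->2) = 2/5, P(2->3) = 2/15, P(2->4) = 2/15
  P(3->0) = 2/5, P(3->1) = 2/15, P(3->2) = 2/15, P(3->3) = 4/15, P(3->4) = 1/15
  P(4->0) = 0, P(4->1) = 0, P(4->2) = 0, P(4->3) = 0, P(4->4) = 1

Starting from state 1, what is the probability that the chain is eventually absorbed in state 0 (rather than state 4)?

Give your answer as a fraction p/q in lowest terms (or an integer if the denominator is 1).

Let a_i = P(absorbed in 0 | start in state i).
Boundary conditions: a_0 = 1, a_4 = 0.
For each transient state i, a_i = sum_j P(i->j) * a_j:
  a_1 = 1/15*a_0 + 2/15*a_1 + 1/15*a_2 + 1/5*a_3 + 8/15*a_4
  a_2 = 2/15*a_0 + 1/5*a_1 + 2/5*a_2 + 2/15*a_3 + 2/15*a_4
  a_3 = 2/5*a_0 + 2/15*a_1 + 2/15*a_2 + 4/15*a_3 + 1/15*a_4

Substituting a_0 = 1 and a_4 = 0, rearrange to (I - Q) a = r where r[i] = P(i -> 0):
  [13/15, -1/15, -1/5] . (a_1, a_2, a_3) = 1/15
  [-1/5, 3/5, -2/15] . (a_1, a_2, a_3) = 2/15
  [-2/15, -2/15, 11/15] . (a_1, a_2, a_3) = 2/5

Solving yields:
  a_1 = 303/1126
  a_2 = 521/1126
  a_3 = 382/563

Starting state is 1, so the absorption probability is a_1 = 303/1126.

Answer: 303/1126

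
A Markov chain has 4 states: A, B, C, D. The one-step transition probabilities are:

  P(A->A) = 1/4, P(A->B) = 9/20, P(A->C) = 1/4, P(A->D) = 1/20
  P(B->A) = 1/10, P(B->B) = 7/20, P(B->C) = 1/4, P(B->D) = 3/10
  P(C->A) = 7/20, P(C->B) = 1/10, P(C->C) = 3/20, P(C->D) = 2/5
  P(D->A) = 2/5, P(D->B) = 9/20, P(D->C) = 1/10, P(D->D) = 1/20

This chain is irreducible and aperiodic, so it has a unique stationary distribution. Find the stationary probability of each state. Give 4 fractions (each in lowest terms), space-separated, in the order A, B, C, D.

The stationary distribution satisfies pi = pi * P, i.e.:
  pi_A = 1/4*pi_A + 1/10*pi_B + 7/20*pi_C + 2/5*pi_D
  pi_B = 9/20*pi_A + 7/20*pi_B + 1/10*pi_C + 9/20*pi_D
  pi_C = 1/4*pi_A + 1/4*pi_B + 3/20*pi_C + 1/10*pi_D
  pi_D = 1/20*pi_A + 3/10*pi_B + 2/5*pi_C + 1/20*pi_D
with normalization: pi_A + pi_B + pi_C + pi_D = 1.

Using the first 3 balance equations plus normalization, the linear system A*pi = b is:
  [-3/4, 1/10, 7/20, 2/5] . pi = 0
  [9/20, -13/20, 1/10, 9/20] . pi = 0
  [1/4, 1/4, -17/20, 1/10] . pi = 0
  [1, 1, 1, 1] . pi = 1

Solving yields:
  pi_A = 2499/10037
  pi_B = 3470/10037
  pi_C = 1999/10037
  pi_D = 2069/10037

Verification (pi * P):
  2499/10037*1/4 + 3470/10037*1/10 + 1999/10037*7/20 + 2069/10037*2/5 = 2499/10037 = pi_A  (ok)
  2499/10037*9/20 + 3470/10037*7/20 + 1999/10037*1/10 + 2069/10037*9/20 = 3470/10037 = pi_B  (ok)
  2499/10037*1/4 + 3470/10037*1/4 + 1999/10037*3/20 + 2069/10037*1/10 = 1999/10037 = pi_C  (ok)
  2499/10037*1/20 + 3470/10037*3/10 + 1999/10037*2/5 + 2069/10037*1/20 = 2069/10037 = pi_D  (ok)

Answer: 2499/10037 3470/10037 1999/10037 2069/10037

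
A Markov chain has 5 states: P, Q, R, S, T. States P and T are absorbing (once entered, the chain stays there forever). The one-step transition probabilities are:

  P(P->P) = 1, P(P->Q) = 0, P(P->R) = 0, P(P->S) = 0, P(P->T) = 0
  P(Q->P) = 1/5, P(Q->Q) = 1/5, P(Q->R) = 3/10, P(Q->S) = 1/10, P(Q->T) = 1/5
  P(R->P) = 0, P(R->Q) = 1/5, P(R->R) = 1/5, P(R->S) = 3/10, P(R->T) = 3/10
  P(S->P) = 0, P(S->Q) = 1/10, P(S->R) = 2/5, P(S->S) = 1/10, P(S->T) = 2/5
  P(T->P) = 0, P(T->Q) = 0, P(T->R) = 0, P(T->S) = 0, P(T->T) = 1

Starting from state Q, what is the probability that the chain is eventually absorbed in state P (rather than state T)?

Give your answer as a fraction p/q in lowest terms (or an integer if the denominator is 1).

Answer: 120/401

Derivation:
Let a_i = P(absorbed in P | start in state i).
Boundary conditions: a_P = 1, a_T = 0.
For each transient state i, a_i = sum_j P(i->j) * a_j:
  a_Q = 1/5*a_P + 1/5*a_Q + 3/10*a_R + 1/10*a_S + 1/5*a_T
  a_R = 0*a_P + 1/5*a_Q + 1/5*a_R + 3/10*a_S + 3/10*a_T
  a_S = 0*a_P + 1/10*a_Q + 2/5*a_R + 1/10*a_S + 2/5*a_T

Substituting a_P = 1 and a_T = 0, rearrange to (I - Q) a = r where r[i] = P(i -> P):
  [4/5, -3/10, -1/10] . (a_Q, a_R, a_S) = 1/5
  [-1/5, 4/5, -3/10] . (a_Q, a_R, a_S) = 0
  [-1/10, -2/5, 9/10] . (a_Q, a_R, a_S) = 0

Solving yields:
  a_Q = 120/401
  a_R = 42/401
  a_S = 32/401

Starting state is Q, so the absorption probability is a_Q = 120/401.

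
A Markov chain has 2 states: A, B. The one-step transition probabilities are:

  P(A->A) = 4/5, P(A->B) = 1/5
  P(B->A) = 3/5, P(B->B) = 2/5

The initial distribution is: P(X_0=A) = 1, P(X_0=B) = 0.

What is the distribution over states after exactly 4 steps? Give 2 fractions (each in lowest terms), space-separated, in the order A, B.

Propagating the distribution step by step (d_{t+1} = d_t * P):
d_0 = (A=1, B=0)
  d_1[A] = 1*4/5 + 0*3/5 = 4/5
  d_1[B] = 1*1/5 + 0*2/5 = 1/5
d_1 = (A=4/5, B=1/5)
  d_2[A] = 4/5*4/5 + 1/5*3/5 = 19/25
  d_2[B] = 4/5*1/5 + 1/5*2/5 = 6/25
d_2 = (A=19/25, B=6/25)
  d_3[A] = 19/25*4/5 + 6/25*3/5 = 94/125
  d_3[B] = 19/25*1/5 + 6/25*2/5 = 31/125
d_3 = (A=94/125, B=31/125)
  d_4[A] = 94/125*4/5 + 31/125*3/5 = 469/625
  d_4[B] = 94/125*1/5 + 31/125*2/5 = 156/625
d_4 = (A=469/625, B=156/625)

Answer: 469/625 156/625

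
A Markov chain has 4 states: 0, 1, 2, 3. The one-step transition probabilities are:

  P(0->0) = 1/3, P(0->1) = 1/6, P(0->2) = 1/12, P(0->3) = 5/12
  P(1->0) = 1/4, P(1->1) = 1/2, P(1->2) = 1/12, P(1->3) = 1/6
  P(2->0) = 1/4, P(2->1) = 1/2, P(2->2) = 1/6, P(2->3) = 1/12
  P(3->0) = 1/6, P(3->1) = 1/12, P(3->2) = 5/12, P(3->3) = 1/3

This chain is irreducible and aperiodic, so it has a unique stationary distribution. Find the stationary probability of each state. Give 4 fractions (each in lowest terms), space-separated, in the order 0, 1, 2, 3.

Answer: 107/429 133/429 79/429 10/39

Derivation:
The stationary distribution satisfies pi = pi * P, i.e.:
  pi_0 = 1/3*pi_0 + 1/4*pi_1 + 1/4*pi_2 + 1/6*pi_3
  pi_1 = 1/6*pi_0 + 1/2*pi_1 + 1/2*pi_2 + 1/12*pi_3
  pi_2 = 1/12*pi_0 + 1/12*pi_1 + 1/6*pi_2 + 5/12*pi_3
  pi_3 = 5/12*pi_0 + 1/6*pi_1 + 1/12*pi_2 + 1/3*pi_3
with normalization: pi_0 + pi_1 + pi_2 + pi_3 = 1.

Using the first 3 balance equations plus normalization, the linear system A*pi = b is:
  [-2/3, 1/4, 1/4, 1/6] . pi = 0
  [1/6, -1/2, 1/2, 1/12] . pi = 0
  [1/12, 1/12, -5/6, 5/12] . pi = 0
  [1, 1, 1, 1] . pi = 1

Solving yields:
  pi_0 = 107/429
  pi_1 = 133/429
  pi_2 = 79/429
  pi_3 = 10/39

Verification (pi * P):
  107/429*1/3 + 133/429*1/4 + 79/429*1/4 + 10/39*1/6 = 107/429 = pi_0  (ok)
  107/429*1/6 + 133/429*1/2 + 79/429*1/2 + 10/39*1/12 = 133/429 = pi_1  (ok)
  107/429*1/12 + 133/429*1/12 + 79/429*1/6 + 10/39*5/12 = 79/429 = pi_2  (ok)
  107/429*5/12 + 133/429*1/6 + 79/429*1/12 + 10/39*1/3 = 10/39 = pi_3  (ok)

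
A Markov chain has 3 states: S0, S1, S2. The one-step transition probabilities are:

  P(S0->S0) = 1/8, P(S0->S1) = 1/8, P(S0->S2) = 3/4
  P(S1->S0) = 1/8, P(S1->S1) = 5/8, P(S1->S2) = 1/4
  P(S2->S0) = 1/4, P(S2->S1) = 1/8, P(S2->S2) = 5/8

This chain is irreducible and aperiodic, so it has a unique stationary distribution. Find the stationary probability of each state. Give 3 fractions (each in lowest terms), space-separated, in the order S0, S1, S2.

The stationary distribution satisfies pi = pi * P, i.e.:
  pi_S0 = 1/8*pi_S0 + 1/8*pi_S1 + 1/4*pi_S2
  pi_S1 = 1/8*pi_S0 + 5/8*pi_S1 + 1/8*pi_S2
  pi_S2 = 3/4*pi_S0 + 1/4*pi_S1 + 5/8*pi_S2
with normalization: pi_S0 + pi_S1 + pi_S2 = 1.

Using the first 2 balance equations plus normalization, the linear system A*pi = b is:
  [-7/8, 1/8, 1/4] . pi = 0
  [1/8, -3/8, 1/8] . pi = 0
  [1, 1, 1] . pi = 1

Solving yields:
  pi_S0 = 7/36
  pi_S1 = 1/4
  pi_S2 = 5/9

Verification (pi * P):
  7/36*1/8 + 1/4*1/8 + 5/9*1/4 = 7/36 = pi_S0  (ok)
  7/36*1/8 + 1/4*5/8 + 5/9*1/8 = 1/4 = pi_S1  (ok)
  7/36*3/4 + 1/4*1/4 + 5/9*5/8 = 5/9 = pi_S2  (ok)

Answer: 7/36 1/4 5/9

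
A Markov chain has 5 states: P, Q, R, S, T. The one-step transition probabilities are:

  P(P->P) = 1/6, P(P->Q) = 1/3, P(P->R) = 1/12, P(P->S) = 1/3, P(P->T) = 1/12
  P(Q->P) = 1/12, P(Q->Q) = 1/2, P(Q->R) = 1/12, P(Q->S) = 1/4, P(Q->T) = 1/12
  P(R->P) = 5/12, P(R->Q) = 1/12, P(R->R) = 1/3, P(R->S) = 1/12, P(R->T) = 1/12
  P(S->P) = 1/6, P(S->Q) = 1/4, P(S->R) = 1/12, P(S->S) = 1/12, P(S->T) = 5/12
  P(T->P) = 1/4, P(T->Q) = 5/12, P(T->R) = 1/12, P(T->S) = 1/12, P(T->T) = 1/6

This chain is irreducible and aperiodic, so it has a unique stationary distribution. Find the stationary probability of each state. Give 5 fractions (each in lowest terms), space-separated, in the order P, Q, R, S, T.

Answer: 2815/15867 1924/5289 1/9 332/1763 281/1763

Derivation:
The stationary distribution satisfies pi = pi * P, i.e.:
  pi_P = 1/6*pi_P + 1/12*pi_Q + 5/12*pi_R + 1/6*pi_S + 1/4*pi_T
  pi_Q = 1/3*pi_P + 1/2*pi_Q + 1/12*pi_R + 1/4*pi_S + 5/12*pi_T
  pi_R = 1/12*pi_P + 1/12*pi_Q + 1/3*pi_R + 1/12*pi_S + 1/12*pi_T
  pi_S = 1/3*pi_P + 1/4*pi_Q + 1/12*pi_R + 1/12*pi_S + 1/12*pi_T
  pi_T = 1/12*pi_P + 1/12*pi_Q + 1/12*pi_R + 5/12*pi_S + 1/6*pi_T
with normalization: pi_P + pi_Q + pi_R + pi_S + pi_T = 1.

Using the first 4 balance equations plus normalization, the linear system A*pi = b is:
  [-5/6, 1/12, 5/12, 1/6, 1/4] . pi = 0
  [1/3, -1/2, 1/12, 1/4, 5/12] . pi = 0
  [1/12, 1/12, -2/3, 1/12, 1/12] . pi = 0
  [1/3, 1/4, 1/12, -11/12, 1/12] . pi = 0
  [1, 1, 1, 1, 1] . pi = 1

Solving yields:
  pi_P = 2815/15867
  pi_Q = 1924/5289
  pi_R = 1/9
  pi_S = 332/1763
  pi_T = 281/1763

Verification (pi * P):
  2815/15867*1/6 + 1924/5289*1/12 + 1/9*5/12 + 332/1763*1/6 + 281/1763*1/4 = 2815/15867 = pi_P  (ok)
  2815/15867*1/3 + 1924/5289*1/2 + 1/9*1/12 + 332/1763*1/4 + 281/1763*5/12 = 1924/5289 = pi_Q  (ok)
  2815/15867*1/12 + 1924/5289*1/12 + 1/9*1/3 + 332/1763*1/12 + 281/1763*1/12 = 1/9 = pi_R  (ok)
  2815/15867*1/3 + 1924/5289*1/4 + 1/9*1/12 + 332/1763*1/12 + 281/1763*1/12 = 332/1763 = pi_S  (ok)
  2815/15867*1/12 + 1924/5289*1/12 + 1/9*1/12 + 332/1763*5/12 + 281/1763*1/6 = 281/1763 = pi_T  (ok)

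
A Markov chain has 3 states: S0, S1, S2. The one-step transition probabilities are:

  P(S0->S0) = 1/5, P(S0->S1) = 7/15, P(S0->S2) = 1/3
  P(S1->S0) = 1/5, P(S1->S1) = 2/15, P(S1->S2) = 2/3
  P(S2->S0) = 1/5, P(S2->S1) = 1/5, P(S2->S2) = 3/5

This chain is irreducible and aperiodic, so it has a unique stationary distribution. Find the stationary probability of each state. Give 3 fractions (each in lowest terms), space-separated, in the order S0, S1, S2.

The stationary distribution satisfies pi = pi * P, i.e.:
  pi_S0 = 1/5*pi_S0 + 1/5*pi_S1 + 1/5*pi_S2
  pi_S1 = 7/15*pi_S0 + 2/15*pi_S1 + 1/5*pi_S2
  pi_S2 = 1/3*pi_S0 + 2/3*pi_S1 + 3/5*pi_S2
with normalization: pi_S0 + pi_S1 + pi_S2 = 1.

Using the first 2 balance equations plus normalization, the linear system A*pi = b is:
  [-4/5, 1/5, 1/5] . pi = 0
  [7/15, -13/15, 1/5] . pi = 0
  [1, 1, 1] . pi = 1

Solving yields:
  pi_S0 = 1/5
  pi_S1 = 19/80
  pi_S2 = 9/16

Verification (pi * P):
  1/5*1/5 + 19/80*1/5 + 9/16*1/5 = 1/5 = pi_S0  (ok)
  1/5*7/15 + 19/80*2/15 + 9/16*1/5 = 19/80 = pi_S1  (ok)
  1/5*1/3 + 19/80*2/3 + 9/16*3/5 = 9/16 = pi_S2  (ok)

Answer: 1/5 19/80 9/16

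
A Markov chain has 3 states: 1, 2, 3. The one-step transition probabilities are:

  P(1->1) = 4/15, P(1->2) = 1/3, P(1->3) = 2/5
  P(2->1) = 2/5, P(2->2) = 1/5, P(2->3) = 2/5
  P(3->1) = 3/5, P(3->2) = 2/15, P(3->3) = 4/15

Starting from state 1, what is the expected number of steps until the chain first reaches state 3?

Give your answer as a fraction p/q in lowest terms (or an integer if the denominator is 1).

Answer: 5/2

Derivation:
Let h_i = expected steps to first reach 3 from state i.
Boundary: h_3 = 0.
First-step equations for the other states:
  h_1 = 1 + 4/15*h_1 + 1/3*h_2 + 2/5*h_3
  h_2 = 1 + 2/5*h_1 + 1/5*h_2 + 2/5*h_3

Substituting h_3 = 0 and rearranging gives the linear system (I - Q) h = 1:
  [11/15, -1/3] . (h_1, h_2) = 1
  [-2/5, 4/5] . (h_1, h_2) = 1

Solving yields:
  h_1 = 5/2
  h_2 = 5/2

Starting state is 1, so the expected hitting time is h_1 = 5/2.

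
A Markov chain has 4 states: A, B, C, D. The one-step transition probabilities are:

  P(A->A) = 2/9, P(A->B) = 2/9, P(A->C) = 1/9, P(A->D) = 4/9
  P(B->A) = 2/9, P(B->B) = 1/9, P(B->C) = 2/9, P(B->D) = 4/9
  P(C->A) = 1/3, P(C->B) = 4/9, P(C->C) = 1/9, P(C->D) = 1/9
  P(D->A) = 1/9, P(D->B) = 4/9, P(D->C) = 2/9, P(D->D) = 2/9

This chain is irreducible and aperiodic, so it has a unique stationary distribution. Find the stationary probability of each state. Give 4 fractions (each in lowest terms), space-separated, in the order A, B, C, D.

The stationary distribution satisfies pi = pi * P, i.e.:
  pi_A = 2/9*pi_A + 2/9*pi_B + 1/3*pi_C + 1/9*pi_D
  pi_B = 2/9*pi_A + 1/9*pi_B + 4/9*pi_C + 4/9*pi_D
  pi_C = 1/9*pi_A + 2/9*pi_B + 1/9*pi_C + 2/9*pi_D
  pi_D = 4/9*pi_A + 4/9*pi_B + 1/9*pi_C + 2/9*pi_D
with normalization: pi_A + pi_B + pi_C + pi_D = 1.

Using the first 3 balance equations plus normalization, the linear system A*pi = b is:
  [-7/9, 2/9, 1/3, 1/9] . pi = 0
  [2/9, -8/9, 4/9, 4/9] . pi = 0
  [1/9, 2/9, -8/9, 2/9] . pi = 0
  [1, 1, 1, 1] . pi = 1

Solving yields:
  pi_A = 52/251
  pi_B = 75/251
  pi_C = 45/251
  pi_D = 79/251

Verification (pi * P):
  52/251*2/9 + 75/251*2/9 + 45/251*1/3 + 79/251*1/9 = 52/251 = pi_A  (ok)
  52/251*2/9 + 75/251*1/9 + 45/251*4/9 + 79/251*4/9 = 75/251 = pi_B  (ok)
  52/251*1/9 + 75/251*2/9 + 45/251*1/9 + 79/251*2/9 = 45/251 = pi_C  (ok)
  52/251*4/9 + 75/251*4/9 + 45/251*1/9 + 79/251*2/9 = 79/251 = pi_D  (ok)

Answer: 52/251 75/251 45/251 79/251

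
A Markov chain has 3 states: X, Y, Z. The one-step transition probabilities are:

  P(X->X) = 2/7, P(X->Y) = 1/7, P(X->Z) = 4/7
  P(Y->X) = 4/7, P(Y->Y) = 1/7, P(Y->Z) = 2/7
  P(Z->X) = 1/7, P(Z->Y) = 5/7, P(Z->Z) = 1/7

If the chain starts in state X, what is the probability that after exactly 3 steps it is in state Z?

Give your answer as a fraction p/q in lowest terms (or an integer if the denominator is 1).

Answer: 108/343

Derivation:
Computing P^3 by repeated multiplication:
P^1 =
  X: [2/7, 1/7, 4/7]
  Y: [4/7, 1/7, 2/7]
  Z: [1/7, 5/7, 1/7]
P^2 =
  X: [12/49, 23/49, 2/7]
  Y: [2/7, 15/49, 20/49]
  Z: [23/49, 11/49, 15/49]
P^3 =
  X: [130/343, 15/49, 108/343]
  Y: [108/343, 129/343, 106/343]
  Z: [15/49, 109/343, 129/343]

(P^3)[X -> Z] = 108/343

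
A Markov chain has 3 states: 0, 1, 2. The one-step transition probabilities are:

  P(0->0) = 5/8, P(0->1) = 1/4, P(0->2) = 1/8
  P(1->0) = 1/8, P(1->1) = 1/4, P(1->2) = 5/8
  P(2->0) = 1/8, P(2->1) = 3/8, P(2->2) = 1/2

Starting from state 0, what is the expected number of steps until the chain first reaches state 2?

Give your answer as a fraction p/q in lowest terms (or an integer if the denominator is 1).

Answer: 4

Derivation:
Let h_i = expected steps to first reach 2 from state i.
Boundary: h_2 = 0.
First-step equations for the other states:
  h_0 = 1 + 5/8*h_0 + 1/4*h_1 + 1/8*h_2
  h_1 = 1 + 1/8*h_0 + 1/4*h_1 + 5/8*h_2

Substituting h_2 = 0 and rearranging gives the linear system (I - Q) h = 1:
  [3/8, -1/4] . (h_0, h_1) = 1
  [-1/8, 3/4] . (h_0, h_1) = 1

Solving yields:
  h_0 = 4
  h_1 = 2

Starting state is 0, so the expected hitting time is h_0 = 4.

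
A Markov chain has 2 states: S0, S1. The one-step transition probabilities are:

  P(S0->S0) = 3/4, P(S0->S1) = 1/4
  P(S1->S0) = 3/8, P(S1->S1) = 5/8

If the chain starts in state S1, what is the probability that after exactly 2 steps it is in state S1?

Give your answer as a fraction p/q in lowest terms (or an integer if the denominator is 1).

Computing P^2 by repeated multiplication:
P^1 =
  S0: [3/4, 1/4]
  S1: [3/8, 5/8]
P^2 =
  S0: [21/32, 11/32]
  S1: [33/64, 31/64]

(P^2)[S1 -> S1] = 31/64

Answer: 31/64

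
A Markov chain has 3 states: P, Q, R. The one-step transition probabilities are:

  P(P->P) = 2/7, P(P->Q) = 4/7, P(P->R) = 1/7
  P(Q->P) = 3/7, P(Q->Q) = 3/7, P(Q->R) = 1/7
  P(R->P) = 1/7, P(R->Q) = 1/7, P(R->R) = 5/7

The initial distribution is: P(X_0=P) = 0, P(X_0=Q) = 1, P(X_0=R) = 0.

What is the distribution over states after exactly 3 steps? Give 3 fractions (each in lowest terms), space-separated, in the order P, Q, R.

Answer: 109/343 141/343 93/343

Derivation:
Propagating the distribution step by step (d_{t+1} = d_t * P):
d_0 = (P=0, Q=1, R=0)
  d_1[P] = 0*2/7 + 1*3/7 + 0*1/7 = 3/7
  d_1[Q] = 0*4/7 + 1*3/7 + 0*1/7 = 3/7
  d_1[R] = 0*1/7 + 1*1/7 + 0*5/7 = 1/7
d_1 = (P=3/7, Q=3/7, R=1/7)
  d_2[P] = 3/7*2/7 + 3/7*3/7 + 1/7*1/7 = 16/49
  d_2[Q] = 3/7*4/7 + 3/7*3/7 + 1/7*1/7 = 22/49
  d_2[R] = 3/7*1/7 + 3/7*1/7 + 1/7*5/7 = 11/49
d_2 = (P=16/49, Q=22/49, R=11/49)
  d_3[P] = 16/49*2/7 + 22/49*3/7 + 11/49*1/7 = 109/343
  d_3[Q] = 16/49*4/7 + 22/49*3/7 + 11/49*1/7 = 141/343
  d_3[R] = 16/49*1/7 + 22/49*1/7 + 11/49*5/7 = 93/343
d_3 = (P=109/343, Q=141/343, R=93/343)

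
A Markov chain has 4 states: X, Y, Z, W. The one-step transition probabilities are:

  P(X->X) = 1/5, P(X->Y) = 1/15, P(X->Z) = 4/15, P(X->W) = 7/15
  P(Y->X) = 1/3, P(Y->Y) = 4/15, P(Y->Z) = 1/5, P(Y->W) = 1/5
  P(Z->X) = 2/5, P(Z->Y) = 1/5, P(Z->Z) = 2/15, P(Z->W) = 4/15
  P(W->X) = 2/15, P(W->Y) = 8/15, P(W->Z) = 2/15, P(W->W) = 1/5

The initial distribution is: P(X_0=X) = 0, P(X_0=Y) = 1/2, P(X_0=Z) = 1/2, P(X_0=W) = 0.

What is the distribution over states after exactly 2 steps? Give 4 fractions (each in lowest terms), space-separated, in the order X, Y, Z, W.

Answer: 56/225 11/45 89/450 139/450

Derivation:
Propagating the distribution step by step (d_{t+1} = d_t * P):
d_0 = (X=0, Y=1/2, Z=1/2, W=0)
  d_1[X] = 0*1/5 + 1/2*1/3 + 1/2*2/5 + 0*2/15 = 11/30
  d_1[Y] = 0*1/15 + 1/2*4/15 + 1/2*1/5 + 0*8/15 = 7/30
  d_1[Z] = 0*4/15 + 1/2*1/5 + 1/2*2/15 + 0*2/15 = 1/6
  d_1[W] = 0*7/15 + 1/2*1/5 + 1/2*4/15 + 0*1/5 = 7/30
d_1 = (X=11/30, Y=7/30, Z=1/6, W=7/30)
  d_2[X] = 11/30*1/5 + 7/30*1/3 + 1/6*2/5 + 7/30*2/15 = 56/225
  d_2[Y] = 11/30*1/15 + 7/30*4/15 + 1/6*1/5 + 7/30*8/15 = 11/45
  d_2[Z] = 11/30*4/15 + 7/30*1/5 + 1/6*2/15 + 7/30*2/15 = 89/450
  d_2[W] = 11/30*7/15 + 7/30*1/5 + 1/6*4/15 + 7/30*1/5 = 139/450
d_2 = (X=56/225, Y=11/45, Z=89/450, W=139/450)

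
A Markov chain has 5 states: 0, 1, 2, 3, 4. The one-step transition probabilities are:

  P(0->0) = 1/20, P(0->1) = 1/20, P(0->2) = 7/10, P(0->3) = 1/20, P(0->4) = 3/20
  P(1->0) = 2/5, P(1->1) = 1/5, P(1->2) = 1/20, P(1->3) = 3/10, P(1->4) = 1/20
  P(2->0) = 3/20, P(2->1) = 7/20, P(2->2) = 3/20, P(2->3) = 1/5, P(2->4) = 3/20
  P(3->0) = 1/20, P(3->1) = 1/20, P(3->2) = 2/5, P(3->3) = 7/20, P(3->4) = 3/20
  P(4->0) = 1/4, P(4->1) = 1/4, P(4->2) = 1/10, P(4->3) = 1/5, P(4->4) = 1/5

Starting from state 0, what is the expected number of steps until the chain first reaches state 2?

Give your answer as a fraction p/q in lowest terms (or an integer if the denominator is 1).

Answer: 23170/11801

Derivation:
Let h_i = expected steps to first reach 2 from state i.
Boundary: h_2 = 0.
First-step equations for the other states:
  h_0 = 1 + 1/20*h_0 + 1/20*h_1 + 7/10*h_2 + 1/20*h_3 + 3/20*h_4
  h_1 = 1 + 2/5*h_0 + 1/5*h_1 + 1/20*h_2 + 3/10*h_3 + 1/20*h_4
  h_3 = 1 + 1/20*h_0 + 1/20*h_1 + 2/5*h_2 + 7/20*h_3 + 3/20*h_4
  h_4 = 1 + 1/4*h_0 + 1/4*h_1 + 1/10*h_2 + 1/5*h_3 + 1/5*h_4

Substituting h_2 = 0 and rearranging gives the linear system (I - Q) h = 1:
  [19/20, -1/20, -1/20, -3/20] . (h_0, h_1, h_3, h_4) = 1
  [-2/5, 4/5, -3/10, -1/20] . (h_0, h_1, h_3, h_4) = 1
  [-1/20, -1/20, 13/20, -3/20] . (h_0, h_1, h_3, h_4) = 1
  [-1/4, -1/4, -1/5, 4/5] . (h_0, h_1, h_3, h_4) = 1

Solving yields:
  h_0 = 23170/11801
  h_1 = 41450/11801
  h_3 = 33100/11801
  h_4 = 43220/11801

Starting state is 0, so the expected hitting time is h_0 = 23170/11801.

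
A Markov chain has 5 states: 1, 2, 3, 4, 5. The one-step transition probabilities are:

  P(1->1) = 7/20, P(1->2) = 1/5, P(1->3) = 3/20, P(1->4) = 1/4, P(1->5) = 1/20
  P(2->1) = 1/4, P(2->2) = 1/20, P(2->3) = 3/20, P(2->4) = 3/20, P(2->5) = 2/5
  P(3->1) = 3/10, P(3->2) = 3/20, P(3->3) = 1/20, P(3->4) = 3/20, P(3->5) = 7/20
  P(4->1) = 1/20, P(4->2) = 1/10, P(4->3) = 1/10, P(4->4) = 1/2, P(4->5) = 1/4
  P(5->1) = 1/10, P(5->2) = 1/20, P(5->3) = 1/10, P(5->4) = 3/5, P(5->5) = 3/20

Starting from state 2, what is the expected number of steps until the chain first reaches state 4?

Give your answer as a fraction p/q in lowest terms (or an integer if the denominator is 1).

Answer: 47065/13433

Derivation:
Let h_i = expected steps to first reach 4 from state i.
Boundary: h_4 = 0.
First-step equations for the other states:
  h_1 = 1 + 7/20*h_1 + 1/5*h_2 + 3/20*h_3 + 1/4*h_4 + 1/20*h_5
  h_2 = 1 + 1/4*h_1 + 1/20*h_2 + 3/20*h_3 + 3/20*h_4 + 2/5*h_5
  h_3 = 1 + 3/10*h_1 + 3/20*h_2 + 1/20*h_3 + 3/20*h_4 + 7/20*h_5
  h_5 = 1 + 1/10*h_1 + 1/20*h_2 + 1/10*h_3 + 3/5*h_4 + 3/20*h_5

Substituting h_4 = 0 and rearranging gives the linear system (I - Q) h = 1:
  [13/20, -1/5, -3/20, -1/20] . (h_1, h_2, h_3, h_5) = 1
  [-1/4, 19/20, -3/20, -2/5] . (h_1, h_2, h_3, h_5) = 1
  [-3/10, -3/20, 19/20, -7/20] . (h_1, h_2, h_3, h_5) = 1
  [-1/10, -1/20, -1/10, 17/20] . (h_1, h_2, h_3, h_5) = 1

Solving yields:
  h_1 = 48505/13433
  h_2 = 47065/13433
  h_3 = 47910/13433
  h_5 = 29915/13433

Starting state is 2, so the expected hitting time is h_2 = 47065/13433.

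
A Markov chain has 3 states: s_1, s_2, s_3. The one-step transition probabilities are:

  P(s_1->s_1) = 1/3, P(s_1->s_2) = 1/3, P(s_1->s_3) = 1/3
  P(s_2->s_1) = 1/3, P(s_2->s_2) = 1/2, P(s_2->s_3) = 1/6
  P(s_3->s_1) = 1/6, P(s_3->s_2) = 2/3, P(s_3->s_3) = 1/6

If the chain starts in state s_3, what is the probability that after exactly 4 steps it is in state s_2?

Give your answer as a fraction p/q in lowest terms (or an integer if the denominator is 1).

Computing P^4 by repeated multiplication:
P^1 =
  s_1: [1/3, 1/3, 1/3]
  s_2: [1/3, 1/2, 1/6]
  s_3: [1/6, 2/3, 1/6]
P^2 =
  s_1: [5/18, 1/2, 2/9]
  s_2: [11/36, 17/36, 2/9]
  s_3: [11/36, 1/2, 7/36]
P^3 =
  s_1: [8/27, 53/108, 23/108]
  s_2: [8/27, 35/72, 47/216]
  s_3: [65/216, 13/27, 47/216]
P^4 =
  s_1: [193/648, 35/72, 35/162]
  s_2: [385/1296, 631/1296, 35/162]
  s_3: [385/1296, 35/72, 281/1296]

(P^4)[s_3 -> s_2] = 35/72

Answer: 35/72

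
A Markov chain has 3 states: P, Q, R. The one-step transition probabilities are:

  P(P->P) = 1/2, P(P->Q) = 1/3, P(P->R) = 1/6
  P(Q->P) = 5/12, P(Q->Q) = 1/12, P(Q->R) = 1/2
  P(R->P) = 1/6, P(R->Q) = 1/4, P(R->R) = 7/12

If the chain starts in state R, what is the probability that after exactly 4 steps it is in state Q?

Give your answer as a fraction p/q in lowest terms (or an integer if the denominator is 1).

Answer: 91/384

Derivation:
Computing P^4 by repeated multiplication:
P^1 =
  P: [1/2, 1/3, 1/6]
  Q: [5/12, 1/12, 1/2]
  R: [1/6, 1/4, 7/12]
P^2 =
  P: [5/12, 17/72, 25/72]
  Q: [47/144, 13/48, 29/72]
  R: [41/144, 2/9, 71/144]
P^3 =
  P: [35/96, 53/216, 337/864]
  Q: [593/1728, 401/1728, 367/864]
  R: [137/432, 409/1728, 257/576]
P^4 =
  P: [151/432, 2483/10368, 4261/10368]
  Q: [7031/20736, 4975/20736, 485/1152]
  R: [6875/20736, 91/384, 8947/20736]

(P^4)[R -> Q] = 91/384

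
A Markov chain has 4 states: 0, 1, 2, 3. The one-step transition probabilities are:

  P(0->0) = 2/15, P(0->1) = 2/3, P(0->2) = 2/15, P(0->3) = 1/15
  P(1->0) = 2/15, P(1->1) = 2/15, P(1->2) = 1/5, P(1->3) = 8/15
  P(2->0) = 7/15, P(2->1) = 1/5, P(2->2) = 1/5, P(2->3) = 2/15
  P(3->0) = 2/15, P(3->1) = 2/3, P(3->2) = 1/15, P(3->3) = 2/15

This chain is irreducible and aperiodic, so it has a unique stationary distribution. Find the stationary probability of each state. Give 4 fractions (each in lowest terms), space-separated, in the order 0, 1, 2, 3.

The stationary distribution satisfies pi = pi * P, i.e.:
  pi_0 = 2/15*pi_0 + 2/15*pi_1 + 7/15*pi_2 + 2/15*pi_3
  pi_1 = 2/3*pi_0 + 2/15*pi_1 + 1/5*pi_2 + 2/3*pi_3
  pi_2 = 2/15*pi_0 + 1/5*pi_1 + 1/5*pi_2 + 1/15*pi_3
  pi_3 = 1/15*pi_0 + 8/15*pi_1 + 2/15*pi_2 + 2/15*pi_3
with normalization: pi_0 + pi_1 + pi_2 + pi_3 = 1.

Using the first 3 balance equations plus normalization, the linear system A*pi = b is:
  [-13/15, 2/15, 7/15, 2/15] . pi = 0
  [2/3, -13/15, 1/5, 2/3] . pi = 0
  [2/15, 1/5, -4/5, 1/15] . pi = 0
  [1, 1, 1, 1] . pi = 1

Solving yields:
  pi_0 = 841/4580
  pi_1 = 1781/4580
  pi_2 = 691/4580
  pi_3 = 1267/4580

Verification (pi * P):
  841/4580*2/15 + 1781/4580*2/15 + 691/4580*7/15 + 1267/4580*2/15 = 841/4580 = pi_0  (ok)
  841/4580*2/3 + 1781/4580*2/15 + 691/4580*1/5 + 1267/4580*2/3 = 1781/4580 = pi_1  (ok)
  841/4580*2/15 + 1781/4580*1/5 + 691/4580*1/5 + 1267/4580*1/15 = 691/4580 = pi_2  (ok)
  841/4580*1/15 + 1781/4580*8/15 + 691/4580*2/15 + 1267/4580*2/15 = 1267/4580 = pi_3  (ok)

Answer: 841/4580 1781/4580 691/4580 1267/4580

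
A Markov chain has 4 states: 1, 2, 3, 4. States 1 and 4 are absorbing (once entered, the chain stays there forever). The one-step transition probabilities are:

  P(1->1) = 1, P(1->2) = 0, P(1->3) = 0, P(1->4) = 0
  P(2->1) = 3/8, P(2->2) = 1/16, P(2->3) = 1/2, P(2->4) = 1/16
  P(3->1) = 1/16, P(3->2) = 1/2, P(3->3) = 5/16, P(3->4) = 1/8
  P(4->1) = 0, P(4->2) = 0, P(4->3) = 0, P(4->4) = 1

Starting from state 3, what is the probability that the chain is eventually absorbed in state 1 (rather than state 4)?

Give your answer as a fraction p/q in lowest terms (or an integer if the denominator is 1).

Answer: 63/101

Derivation:
Let a_i = P(absorbed in 1 | start in state i).
Boundary conditions: a_1 = 1, a_4 = 0.
For each transient state i, a_i = sum_j P(i->j) * a_j:
  a_2 = 3/8*a_1 + 1/16*a_2 + 1/2*a_3 + 1/16*a_4
  a_3 = 1/16*a_1 + 1/2*a_2 + 5/16*a_3 + 1/8*a_4

Substituting a_1 = 1 and a_4 = 0, rearrange to (I - Q) a = r where r[i] = P(i -> 1):
  [15/16, -1/2] . (a_2, a_3) = 3/8
  [-1/2, 11/16] . (a_2, a_3) = 1/16

Solving yields:
  a_2 = 74/101
  a_3 = 63/101

Starting state is 3, so the absorption probability is a_3 = 63/101.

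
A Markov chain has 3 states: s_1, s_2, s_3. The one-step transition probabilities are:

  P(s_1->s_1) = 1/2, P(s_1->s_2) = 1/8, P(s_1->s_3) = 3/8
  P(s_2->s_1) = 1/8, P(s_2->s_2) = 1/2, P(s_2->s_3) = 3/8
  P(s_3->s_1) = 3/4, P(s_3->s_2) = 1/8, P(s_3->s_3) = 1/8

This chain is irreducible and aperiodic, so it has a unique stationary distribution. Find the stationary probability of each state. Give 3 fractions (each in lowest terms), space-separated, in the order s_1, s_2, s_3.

The stationary distribution satisfies pi = pi * P, i.e.:
  pi_s_1 = 1/2*pi_s_1 + 1/8*pi_s_2 + 3/4*pi_s_3
  pi_s_2 = 1/8*pi_s_1 + 1/2*pi_s_2 + 1/8*pi_s_3
  pi_s_3 = 3/8*pi_s_1 + 3/8*pi_s_2 + 1/8*pi_s_3
with normalization: pi_s_1 + pi_s_2 + pi_s_3 = 1.

Using the first 2 balance equations plus normalization, the linear system A*pi = b is:
  [-1/2, 1/8, 3/4] . pi = 0
  [1/8, -1/2, 1/8] . pi = 0
  [1, 1, 1] . pi = 1

Solving yields:
  pi_s_1 = 1/2
  pi_s_2 = 1/5
  pi_s_3 = 3/10

Verification (pi * P):
  1/2*1/2 + 1/5*1/8 + 3/10*3/4 = 1/2 = pi_s_1  (ok)
  1/2*1/8 + 1/5*1/2 + 3/10*1/8 = 1/5 = pi_s_2  (ok)
  1/2*3/8 + 1/5*3/8 + 3/10*1/8 = 3/10 = pi_s_3  (ok)

Answer: 1/2 1/5 3/10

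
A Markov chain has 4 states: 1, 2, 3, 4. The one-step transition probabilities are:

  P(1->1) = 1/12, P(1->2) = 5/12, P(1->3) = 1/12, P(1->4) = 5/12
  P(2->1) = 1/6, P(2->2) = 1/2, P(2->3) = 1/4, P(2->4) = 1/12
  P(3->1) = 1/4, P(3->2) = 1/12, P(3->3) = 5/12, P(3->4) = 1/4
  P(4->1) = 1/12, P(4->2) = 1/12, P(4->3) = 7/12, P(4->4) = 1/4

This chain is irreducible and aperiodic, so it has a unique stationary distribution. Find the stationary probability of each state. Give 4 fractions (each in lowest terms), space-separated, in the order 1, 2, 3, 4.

Answer: 101/618 73/309 112/309 49/206

Derivation:
The stationary distribution satisfies pi = pi * P, i.e.:
  pi_1 = 1/12*pi_1 + 1/6*pi_2 + 1/4*pi_3 + 1/12*pi_4
  pi_2 = 5/12*pi_1 + 1/2*pi_2 + 1/12*pi_3 + 1/12*pi_4
  pi_3 = 1/12*pi_1 + 1/4*pi_2 + 5/12*pi_3 + 7/12*pi_4
  pi_4 = 5/12*pi_1 + 1/12*pi_2 + 1/4*pi_3 + 1/4*pi_4
with normalization: pi_1 + pi_2 + pi_3 + pi_4 = 1.

Using the first 3 balance equations plus normalization, the linear system A*pi = b is:
  [-11/12, 1/6, 1/4, 1/12] . pi = 0
  [5/12, -1/2, 1/12, 1/12] . pi = 0
  [1/12, 1/4, -7/12, 7/12] . pi = 0
  [1, 1, 1, 1] . pi = 1

Solving yields:
  pi_1 = 101/618
  pi_2 = 73/309
  pi_3 = 112/309
  pi_4 = 49/206

Verification (pi * P):
  101/618*1/12 + 73/309*1/6 + 112/309*1/4 + 49/206*1/12 = 101/618 = pi_1  (ok)
  101/618*5/12 + 73/309*1/2 + 112/309*1/12 + 49/206*1/12 = 73/309 = pi_2  (ok)
  101/618*1/12 + 73/309*1/4 + 112/309*5/12 + 49/206*7/12 = 112/309 = pi_3  (ok)
  101/618*5/12 + 73/309*1/12 + 112/309*1/4 + 49/206*1/4 = 49/206 = pi_4  (ok)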